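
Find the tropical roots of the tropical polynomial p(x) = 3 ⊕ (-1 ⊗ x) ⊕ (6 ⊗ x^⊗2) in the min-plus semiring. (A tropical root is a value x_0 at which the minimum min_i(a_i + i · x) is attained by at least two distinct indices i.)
Roots: {-7, 4}

Each tropical root is a break point of the lower envelope of the lines y = a_i + i · x (there are 3 lines, with slopes 0, 1, ..., 2). Only the lines that attain the minimum somewhere contribute to roots; other lines are dominated. Here the surviving (envelope) indices are i = 2, i = 1, i = 0.
Intersections between consecutive envelope lines give the roots: for adjacent envelope indices i < j the intersection is x = (a_i − a_j) / (j − i). Reading off the sorted break points: {-7, 4}.
Verification: at each break x_0, at least two indices attain the minimum of min_i(a_i + i · x_0).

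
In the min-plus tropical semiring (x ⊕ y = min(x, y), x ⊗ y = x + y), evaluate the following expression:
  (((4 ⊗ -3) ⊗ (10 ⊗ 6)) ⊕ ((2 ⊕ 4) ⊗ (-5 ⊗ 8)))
(((4 ⊗ -3) ⊗ (10 ⊗ 6)) ⊕ ((2 ⊕ 4) ⊗ (-5 ⊗ 8))) = 5

Expand innermost to outermost. Recall ⊕ takes the minimum of its arguments and ⊗ takes their sum. Working out the expression (((4 ⊗ -3) ⊗ (10 ⊗ 6)) ⊕ ((2 ⊕ 4) ⊗ (-5 ⊗ 8))) gives 5.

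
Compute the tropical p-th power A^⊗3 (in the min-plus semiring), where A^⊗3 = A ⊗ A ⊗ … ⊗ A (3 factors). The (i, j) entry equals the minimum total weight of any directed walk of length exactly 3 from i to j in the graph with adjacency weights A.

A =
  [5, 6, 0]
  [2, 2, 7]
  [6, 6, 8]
A^⊗3 =
  [8, 8, 6]
  [6, 6, 4]
  [10, 10, 8]

Each entry (A^⊗3)_ij equals the minimum over all length-3 walks i = v_0 → v_1 → … → v_3 = j of Σ_t A[v_t][v_{t+1}]. For example, for (i, j) = (0, 2) we minimise over 9 possible intermediate vertex sequences; the minimum is 6, attained along the walk 0 → 2 → 0 → 2.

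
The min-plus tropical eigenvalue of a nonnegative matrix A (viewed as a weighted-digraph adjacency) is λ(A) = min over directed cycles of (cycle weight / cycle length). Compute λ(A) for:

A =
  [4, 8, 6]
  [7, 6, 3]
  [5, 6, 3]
λ(A) = 3

Enumerate directed cycles and compute their means (weight / length). Sample:
  cycle 0 → 0: weight = 4, length = 1, mean = 4/1 ≈ 4.000
  cycle 1 → 1: weight = 6, length = 1, mean = 6/1 ≈ 6.000
  cycle 2 → 2: weight = 3, length = 1, mean = 3/1 ≈ 3.000
  cycle 0 → 1 → 0: weight = 15, length = 2, mean = 15/2 ≈ 7.500
  cycle 0 → 2 → 0: weight = 11, length = 2, mean = 11/2 ≈ 5.500
  cycle 1 → 0 → 1: weight = 15, length = 2, mean = 15/2 ≈ 7.500
Minimum mean = 3.000, attained e.g. along the cycle 2 → 2 with weight 3 and length 1. So λ(A) = 3/1 = 3.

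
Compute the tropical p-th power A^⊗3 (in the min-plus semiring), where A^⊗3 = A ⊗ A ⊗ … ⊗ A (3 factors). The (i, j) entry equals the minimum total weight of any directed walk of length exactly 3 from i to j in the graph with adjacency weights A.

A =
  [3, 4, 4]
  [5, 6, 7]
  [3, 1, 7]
A^⊗3 =
  [9, 8, 10]
  [11, 10, 12]
  [9, 8, 10]

Each entry (A^⊗3)_ij equals the minimum over all length-3 walks i = v_0 → v_1 → … → v_3 = j of Σ_t A[v_t][v_{t+1}]. For example, for (i, j) = (0, 2) we minimise over 9 possible intermediate vertex sequences; the minimum is 10, attained along the walk 0 → 0 → 0 → 2.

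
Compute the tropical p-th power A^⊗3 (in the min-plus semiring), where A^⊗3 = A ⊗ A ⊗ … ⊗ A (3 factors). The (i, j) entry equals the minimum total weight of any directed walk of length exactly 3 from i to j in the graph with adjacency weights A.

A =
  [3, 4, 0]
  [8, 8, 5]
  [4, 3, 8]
A^⊗3 =
  [7, 6, 4]
  [12, 11, 9]
  [8, 7, 7]

Each entry (A^⊗3)_ij equals the minimum over all length-3 walks i = v_0 → v_1 → … → v_3 = j of Σ_t A[v_t][v_{t+1}]. For example, for (i, j) = (0, 2) we minimise over 9 possible intermediate vertex sequences; the minimum is 4, attained along the walk 0 → 2 → 0 → 2.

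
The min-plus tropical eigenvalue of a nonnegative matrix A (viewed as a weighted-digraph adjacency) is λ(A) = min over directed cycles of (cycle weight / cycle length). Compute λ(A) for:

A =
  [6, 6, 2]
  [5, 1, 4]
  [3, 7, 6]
λ(A) = 1

Enumerate directed cycles and compute their means (weight / length). Sample:
  cycle 0 → 0: weight = 6, length = 1, mean = 6/1 ≈ 6.000
  cycle 1 → 1: weight = 1, length = 1, mean = 1/1 ≈ 1.000
  cycle 2 → 2: weight = 6, length = 1, mean = 6/1 ≈ 6.000
  cycle 0 → 1 → 0: weight = 11, length = 2, mean = 11/2 ≈ 5.500
  cycle 0 → 2 → 0: weight = 5, length = 2, mean = 5/2 ≈ 2.500
  cycle 1 → 0 → 1: weight = 11, length = 2, mean = 11/2 ≈ 5.500
Minimum mean = 1.000, attained e.g. along the cycle 1 → 1 with weight 1 and length 1. So λ(A) = 1/1 = 1.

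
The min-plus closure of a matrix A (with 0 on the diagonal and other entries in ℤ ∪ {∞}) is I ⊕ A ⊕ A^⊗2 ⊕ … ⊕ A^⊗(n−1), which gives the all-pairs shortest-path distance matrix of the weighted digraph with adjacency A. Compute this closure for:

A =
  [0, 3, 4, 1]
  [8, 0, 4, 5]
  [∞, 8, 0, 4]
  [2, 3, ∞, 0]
Closure =
  [0, 3, 4, 1]
  [7, 0, 4, 5]
  [6, 7, 0, 4]
  [2, 3, 6, 0]

This is the Floyd-Warshall all-pairs shortest-path computation. For each intermediate vertex k = 0, 1, …, 3, update dist[i][j] ← min(dist[i][j], dist[i][k] + dist[k][j]). The final matrix gives, for each (i, j), the minimum total weight of any directed path from i to j (possibly empty when i = j).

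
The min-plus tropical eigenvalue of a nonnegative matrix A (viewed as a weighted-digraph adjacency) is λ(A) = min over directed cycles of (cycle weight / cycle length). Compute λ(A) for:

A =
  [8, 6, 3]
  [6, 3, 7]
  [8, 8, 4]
λ(A) = 3

Enumerate directed cycles and compute their means (weight / length). Sample:
  cycle 0 → 0: weight = 8, length = 1, mean = 8/1 ≈ 8.000
  cycle 1 → 1: weight = 3, length = 1, mean = 3/1 ≈ 3.000
  cycle 2 → 2: weight = 4, length = 1, mean = 4/1 ≈ 4.000
  cycle 0 → 1 → 0: weight = 12, length = 2, mean = 12/2 ≈ 6.000
  cycle 0 → 2 → 0: weight = 11, length = 2, mean = 11/2 ≈ 5.500
  cycle 1 → 0 → 1: weight = 12, length = 2, mean = 12/2 ≈ 6.000
Minimum mean = 3.000, attained e.g. along the cycle 1 → 1 with weight 3 and length 1. So λ(A) = 3/1 = 3.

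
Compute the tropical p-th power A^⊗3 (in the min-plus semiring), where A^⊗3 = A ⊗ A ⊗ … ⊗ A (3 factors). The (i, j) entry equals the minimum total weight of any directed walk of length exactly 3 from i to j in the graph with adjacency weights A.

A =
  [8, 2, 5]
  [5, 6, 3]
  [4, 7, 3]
A^⊗3 =
  [9, 9, 8]
  [10, 9, 9]
  [10, 9, 9]

Each entry (A^⊗3)_ij equals the minimum over all length-3 walks i = v_0 → v_1 → … → v_3 = j of Σ_t A[v_t][v_{t+1}]. For example, for (i, j) = (0, 2) we minimise over 9 possible intermediate vertex sequences; the minimum is 8, attained along the walk 0 → 1 → 2 → 2.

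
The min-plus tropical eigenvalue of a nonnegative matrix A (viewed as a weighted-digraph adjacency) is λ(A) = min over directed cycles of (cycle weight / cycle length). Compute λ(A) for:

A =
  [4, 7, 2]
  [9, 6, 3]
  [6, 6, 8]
λ(A) = 4

Enumerate directed cycles and compute their means (weight / length). Sample:
  cycle 0 → 0: weight = 4, length = 1, mean = 4/1 ≈ 4.000
  cycle 1 → 1: weight = 6, length = 1, mean = 6/1 ≈ 6.000
  cycle 2 → 2: weight = 8, length = 1, mean = 8/1 ≈ 8.000
  cycle 0 → 1 → 0: weight = 16, length = 2, mean = 16/2 ≈ 8.000
  cycle 0 → 2 → 0: weight = 8, length = 2, mean = 8/2 ≈ 4.000
  cycle 1 → 0 → 1: weight = 16, length = 2, mean = 16/2 ≈ 8.000
Minimum mean = 4.000, attained e.g. along the cycle 0 → 0 with weight 4 and length 1. So λ(A) = 4/1 = 4.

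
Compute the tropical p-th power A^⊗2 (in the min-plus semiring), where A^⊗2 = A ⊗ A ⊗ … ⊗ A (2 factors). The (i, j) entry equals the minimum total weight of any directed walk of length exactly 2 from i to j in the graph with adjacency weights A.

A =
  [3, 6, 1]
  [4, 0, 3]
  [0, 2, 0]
A^⊗2 =
  [1, 3, 1]
  [3, 0, 3]
  [0, 2, 0]

Each entry (A^⊗2)_ij equals the minimum over all length-2 walks i = v_0 → v_1 → … → v_2 = j of Σ_t A[v_t][v_{t+1}]. For example, for (i, j) = (0, 2) we minimise over 3 possible intermediate vertex sequences; the minimum is 1, attained along the walk 0 → 2 → 2.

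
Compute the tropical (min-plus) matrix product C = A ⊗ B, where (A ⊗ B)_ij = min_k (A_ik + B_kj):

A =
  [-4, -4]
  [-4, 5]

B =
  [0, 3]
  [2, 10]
A ⊗ B =
  [-4, -1]
  [-4, -1]

Apply the min-plus product entry-by-entry:
  C[0][0] = min over k of (A[0][0] + B[0][0] = -4 + 0 = -4, A[0][1] + B[1][0] = -4 + 2 = -2) = -4 (attained at k = 0)
  C[0][1] = min over k of (A[0][0] + B[0][1] = -4 + 3 = -1, A[0][1] + B[1][1] = -4 + 10 = 6) = -1 (attained at k = 0)
  C[1][0] = min over k of (A[1][0] + B[0][0] = -4 + 0 = -4, A[1][1] + B[1][0] = 5 + 2 = 7) = -4 (attained at k = 0)
  C[1][1] = min over k of (A[1][0] + B[0][1] = -4 + 3 = -1, A[1][1] + B[1][1] = 5 + 10 = 15) = -1 (attained at k = 0)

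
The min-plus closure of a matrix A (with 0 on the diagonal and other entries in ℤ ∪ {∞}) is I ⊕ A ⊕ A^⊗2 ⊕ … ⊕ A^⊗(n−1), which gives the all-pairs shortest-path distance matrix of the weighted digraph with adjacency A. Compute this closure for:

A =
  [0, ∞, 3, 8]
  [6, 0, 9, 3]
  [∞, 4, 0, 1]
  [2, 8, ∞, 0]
Closure =
  [0, 7, 3, 4]
  [5, 0, 8, 3]
  [3, 4, 0, 1]
  [2, 8, 5, 0]

This is the Floyd-Warshall all-pairs shortest-path computation. For each intermediate vertex k = 0, 1, …, 3, update dist[i][j] ← min(dist[i][j], dist[i][k] + dist[k][j]). The final matrix gives, for each (i, j), the minimum total weight of any directed path from i to j (possibly empty when i = j).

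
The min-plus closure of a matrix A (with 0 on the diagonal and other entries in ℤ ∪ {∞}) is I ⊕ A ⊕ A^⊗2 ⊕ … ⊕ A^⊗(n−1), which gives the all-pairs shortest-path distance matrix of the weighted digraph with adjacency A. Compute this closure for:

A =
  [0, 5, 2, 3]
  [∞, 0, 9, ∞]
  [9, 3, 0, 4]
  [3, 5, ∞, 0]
Closure =
  [0, 5, 2, 3]
  [16, 0, 9, 13]
  [7, 3, 0, 4]
  [3, 5, 5, 0]

This is the Floyd-Warshall all-pairs shortest-path computation. For each intermediate vertex k = 0, 1, …, 3, update dist[i][j] ← min(dist[i][j], dist[i][k] + dist[k][j]). The final matrix gives, for each (i, j), the minimum total weight of any directed path from i to j (possibly empty when i = j).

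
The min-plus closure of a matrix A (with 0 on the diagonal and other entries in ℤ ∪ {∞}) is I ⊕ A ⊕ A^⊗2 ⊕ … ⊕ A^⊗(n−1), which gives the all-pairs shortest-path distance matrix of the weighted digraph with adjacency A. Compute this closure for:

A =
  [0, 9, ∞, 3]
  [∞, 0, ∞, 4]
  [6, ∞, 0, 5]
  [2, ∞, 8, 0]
Closure =
  [0, 9, 11, 3]
  [6, 0, 12, 4]
  [6, 15, 0, 5]
  [2, 11, 8, 0]

This is the Floyd-Warshall all-pairs shortest-path computation. For each intermediate vertex k = 0, 1, …, 3, update dist[i][j] ← min(dist[i][j], dist[i][k] + dist[k][j]). The final matrix gives, for each (i, j), the minimum total weight of any directed path from i to j (possibly empty when i = j).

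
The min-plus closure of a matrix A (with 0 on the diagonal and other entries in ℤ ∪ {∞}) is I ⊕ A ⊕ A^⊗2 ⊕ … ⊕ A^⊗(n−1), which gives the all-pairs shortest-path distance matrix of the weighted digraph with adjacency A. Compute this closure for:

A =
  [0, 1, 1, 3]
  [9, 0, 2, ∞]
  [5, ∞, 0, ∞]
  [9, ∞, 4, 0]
Closure =
  [0, 1, 1, 3]
  [7, 0, 2, 10]
  [5, 6, 0, 8]
  [9, 10, 4, 0]

This is the Floyd-Warshall all-pairs shortest-path computation. For each intermediate vertex k = 0, 1, …, 3, update dist[i][j] ← min(dist[i][j], dist[i][k] + dist[k][j]). The final matrix gives, for each (i, j), the minimum total weight of any directed path from i to j (possibly empty when i = j).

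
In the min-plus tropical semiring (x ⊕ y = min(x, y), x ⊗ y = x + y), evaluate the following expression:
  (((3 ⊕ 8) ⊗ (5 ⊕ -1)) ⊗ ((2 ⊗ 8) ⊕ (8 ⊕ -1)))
(((3 ⊕ 8) ⊗ (5 ⊕ -1)) ⊗ ((2 ⊗ 8) ⊕ (8 ⊕ -1))) = 1

Expand innermost to outermost. Recall ⊕ takes the minimum of its arguments and ⊗ takes their sum. Working out the expression (((3 ⊕ 8) ⊗ (5 ⊕ -1)) ⊗ ((2 ⊗ 8) ⊕ (8 ⊕ -1))) gives 1.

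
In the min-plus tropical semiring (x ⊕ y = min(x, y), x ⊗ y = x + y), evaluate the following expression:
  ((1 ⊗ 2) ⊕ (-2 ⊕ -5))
((1 ⊗ 2) ⊕ (-2 ⊕ -5)) = -5

Expand innermost to outermost. Recall ⊕ takes the minimum of its arguments and ⊗ takes their sum. Working out the expression ((1 ⊗ 2) ⊕ (-2 ⊕ -5)) gives -5.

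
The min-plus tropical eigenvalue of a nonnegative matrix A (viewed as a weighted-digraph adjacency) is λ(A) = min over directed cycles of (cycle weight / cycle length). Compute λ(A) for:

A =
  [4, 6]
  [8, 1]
λ(A) = 1

Enumerate directed cycles and compute their means (weight / length). Sample:
  cycle 0 → 0: weight = 4, length = 1, mean = 4/1 ≈ 4.000
  cycle 1 → 1: weight = 1, length = 1, mean = 1/1 ≈ 1.000
  cycle 0 → 1 → 0: weight = 14, length = 2, mean = 14/2 ≈ 7.000
  cycle 1 → 0 → 1: weight = 14, length = 2, mean = 14/2 ≈ 7.000
Minimum mean = 1.000, attained e.g. along the cycle 1 → 1 with weight 1 and length 1. So λ(A) = 1/1 = 1.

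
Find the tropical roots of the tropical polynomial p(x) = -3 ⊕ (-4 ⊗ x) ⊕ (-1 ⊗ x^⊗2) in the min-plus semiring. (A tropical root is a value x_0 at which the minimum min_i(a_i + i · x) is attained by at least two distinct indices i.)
Roots: {-3, 1}

Each tropical root is a break point of the lower envelope of the lines y = a_i + i · x (there are 3 lines, with slopes 0, 1, ..., 2). Only the lines that attain the minimum somewhere contribute to roots; other lines are dominated. Here the surviving (envelope) indices are i = 2, i = 1, i = 0.
Intersections between consecutive envelope lines give the roots: for adjacent envelope indices i < j the intersection is x = (a_i − a_j) / (j − i). Reading off the sorted break points: {-3, 1}.
Verification: at each break x_0, at least two indices attain the minimum of min_i(a_i + i · x_0).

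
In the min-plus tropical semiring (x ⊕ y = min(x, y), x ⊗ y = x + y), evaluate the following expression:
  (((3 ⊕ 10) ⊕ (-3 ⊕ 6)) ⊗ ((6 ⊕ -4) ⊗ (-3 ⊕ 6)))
(((3 ⊕ 10) ⊕ (-3 ⊕ 6)) ⊗ ((6 ⊕ -4) ⊗ (-3 ⊕ 6))) = -10

Expand innermost to outermost. Recall ⊕ takes the minimum of its arguments and ⊗ takes their sum. Working out the expression (((3 ⊕ 10) ⊕ (-3 ⊕ 6)) ⊗ ((6 ⊕ -4) ⊗ (-3 ⊕ 6))) gives -10.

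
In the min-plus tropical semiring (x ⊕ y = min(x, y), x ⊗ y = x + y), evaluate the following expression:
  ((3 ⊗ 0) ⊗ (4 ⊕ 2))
((3 ⊗ 0) ⊗ (4 ⊕ 2)) = 5

Expand innermost to outermost. Recall ⊕ takes the minimum of its arguments and ⊗ takes their sum. Working out the expression ((3 ⊗ 0) ⊗ (4 ⊕ 2)) gives 5.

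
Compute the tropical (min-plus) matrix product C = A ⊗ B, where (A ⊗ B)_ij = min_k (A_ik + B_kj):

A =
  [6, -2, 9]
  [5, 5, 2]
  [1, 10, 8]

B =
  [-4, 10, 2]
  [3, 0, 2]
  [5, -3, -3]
A ⊗ B =
  [1, -2, 0]
  [1, -1, -1]
  [-3, 5, 3]

Apply the min-plus product entry-by-entry:
  C[0][0] = min over k of (A[0][0] + B[0][0] = 6 + -4 = 2, A[0][1] + B[1][0] = -2 + 3 = 1, A[0][2] + B[2][0] = 9 + 5 = 14) = 1 (attained at k = 1)
  C[0][1] = min over k of (A[0][0] + B[0][1] = 6 + 10 = 16, A[0][1] + B[1][1] = -2 + 0 = -2, A[0][2] + B[2][1] = 9 + -3 = 6) = -2 (attained at k = 1)
  C[0][2] = min over k of (A[0][0] + B[0][2] = 6 + 2 = 8, A[0][1] + B[1][2] = -2 + 2 = 0, A[0][2] + B[2][2] = 9 + -3 = 6) = 0 (attained at k = 1)
  C[1][0] = min over k of (A[1][0] + B[0][0] = 5 + -4 = 1, A[1][1] + B[1][0] = 5 + 3 = 8, A[1][2] + B[2][0] = 2 + 5 = 7) = 1 (attained at k = 0)
  C[1][1] = min over k of (A[1][0] + B[0][1] = 5 + 10 = 15, A[1][1] + B[1][1] = 5 + 0 = 5, A[1][2] + B[2][1] = 2 + -3 = -1) = -1 (attained at k = 2)
  C[1][2] = min over k of (A[1][0] + B[0][2] = 5 + 2 = 7, A[1][1] + B[1][2] = 5 + 2 = 7, A[1][2] + B[2][2] = 2 + -3 = -1) = -1 (attained at k = 2)
  C[2][0] = min over k of (A[2][0] + B[0][0] = 1 + -4 = -3, A[2][1] + B[1][0] = 10 + 3 = 13, A[2][2] + B[2][0] = 8 + 5 = 13) = -3 (attained at k = 0)
  C[2][1] = min over k of (A[2][0] + B[0][1] = 1 + 10 = 11, A[2][1] + B[1][1] = 10 + 0 = 10, A[2][2] + B[2][1] = 8 + -3 = 5) = 5 (attained at k = 2)
  C[2][2] = min over k of (A[2][0] + B[0][2] = 1 + 2 = 3, A[2][1] + B[1][2] = 10 + 2 = 12, A[2][2] + B[2][2] = 8 + -3 = 5) = 3 (attained at k = 0)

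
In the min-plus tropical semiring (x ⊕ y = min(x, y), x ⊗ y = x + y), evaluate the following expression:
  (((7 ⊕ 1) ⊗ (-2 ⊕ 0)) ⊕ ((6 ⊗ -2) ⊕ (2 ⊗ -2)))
(((7 ⊕ 1) ⊗ (-2 ⊕ 0)) ⊕ ((6 ⊗ -2) ⊕ (2 ⊗ -2))) = -1

Expand innermost to outermost. Recall ⊕ takes the minimum of its arguments and ⊗ takes their sum. Working out the expression (((7 ⊕ 1) ⊗ (-2 ⊕ 0)) ⊕ ((6 ⊗ -2) ⊕ (2 ⊗ -2))) gives -1.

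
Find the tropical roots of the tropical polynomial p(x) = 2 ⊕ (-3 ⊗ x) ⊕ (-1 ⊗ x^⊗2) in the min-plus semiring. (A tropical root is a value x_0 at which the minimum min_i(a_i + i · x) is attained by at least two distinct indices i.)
Roots: {-2, 5}

Each tropical root is a break point of the lower envelope of the lines y = a_i + i · x (there are 3 lines, with slopes 0, 1, ..., 2). Only the lines that attain the minimum somewhere contribute to roots; other lines are dominated. Here the surviving (envelope) indices are i = 2, i = 1, i = 0.
Intersections between consecutive envelope lines give the roots: for adjacent envelope indices i < j the intersection is x = (a_i − a_j) / (j − i). Reading off the sorted break points: {-2, 5}.
Verification: at each break x_0, at least two indices attain the minimum of min_i(a_i + i · x_0).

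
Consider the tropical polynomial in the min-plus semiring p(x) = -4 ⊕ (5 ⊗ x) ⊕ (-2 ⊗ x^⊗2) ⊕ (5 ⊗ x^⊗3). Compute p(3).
p(3) = -4

A tropical monomial a ⊗ x^⊗i evaluates to a + i · x. Evaluating each term at x = 3:
  Term 0 contributes -4 + 0 · 3 = -4
  Term 1 contributes 5 + 1 · 3 = 8
  Term 2 contributes -2 + 2 · 3 = 4
  Term 3 contributes 5 + 3 · 3 = 14
p(3) = ⊕ of these = min[-4, 8, 4, 14] = -4.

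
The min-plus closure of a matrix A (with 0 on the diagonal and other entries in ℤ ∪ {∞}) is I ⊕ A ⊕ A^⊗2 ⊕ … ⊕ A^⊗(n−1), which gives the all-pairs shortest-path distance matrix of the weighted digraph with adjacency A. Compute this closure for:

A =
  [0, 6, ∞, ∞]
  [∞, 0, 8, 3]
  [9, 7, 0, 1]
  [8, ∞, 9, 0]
Closure =
  [0, 6, 14, 9]
  [11, 0, 8, 3]
  [9, 7, 0, 1]
  [8, 14, 9, 0]

This is the Floyd-Warshall all-pairs shortest-path computation. For each intermediate vertex k = 0, 1, …, 3, update dist[i][j] ← min(dist[i][j], dist[i][k] + dist[k][j]). The final matrix gives, for each (i, j), the minimum total weight of any directed path from i to j (possibly empty when i = j).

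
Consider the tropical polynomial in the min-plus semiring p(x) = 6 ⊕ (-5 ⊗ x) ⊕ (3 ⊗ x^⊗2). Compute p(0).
p(0) = -5

A tropical monomial a ⊗ x^⊗i evaluates to a + i · x. Evaluating each term at x = 0:
  Term 0 contributes 6 + 0 · 0 = 6
  Term 1 contributes -5 + 1 · 0 = -5
  Term 2 contributes 3 + 2 · 0 = 3
p(0) = ⊕ of these = min[6, -5, 3] = -5.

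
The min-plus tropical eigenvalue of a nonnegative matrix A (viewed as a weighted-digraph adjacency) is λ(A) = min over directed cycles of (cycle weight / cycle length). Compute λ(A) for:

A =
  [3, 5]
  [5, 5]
λ(A) = 3

Enumerate directed cycles and compute their means (weight / length). Sample:
  cycle 0 → 0: weight = 3, length = 1, mean = 3/1 ≈ 3.000
  cycle 1 → 1: weight = 5, length = 1, mean = 5/1 ≈ 5.000
  cycle 0 → 1 → 0: weight = 10, length = 2, mean = 10/2 ≈ 5.000
  cycle 1 → 0 → 1: weight = 10, length = 2, mean = 10/2 ≈ 5.000
Minimum mean = 3.000, attained e.g. along the cycle 0 → 0 with weight 3 and length 1. So λ(A) = 3/1 = 3.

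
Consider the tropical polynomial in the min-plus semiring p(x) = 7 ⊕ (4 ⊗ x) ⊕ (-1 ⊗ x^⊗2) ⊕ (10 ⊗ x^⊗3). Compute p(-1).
p(-1) = -3

A tropical monomial a ⊗ x^⊗i evaluates to a + i · x. Evaluating each term at x = -1:
  Term 0 contributes 7 + 0 · -1 = 7
  Term 1 contributes 4 + 1 · -1 = 3
  Term 2 contributes -1 + 2 · -1 = -3
  Term 3 contributes 10 + 3 · -1 = 7
p(-1) = ⊕ of these = min[7, 3, -3, 7] = -3.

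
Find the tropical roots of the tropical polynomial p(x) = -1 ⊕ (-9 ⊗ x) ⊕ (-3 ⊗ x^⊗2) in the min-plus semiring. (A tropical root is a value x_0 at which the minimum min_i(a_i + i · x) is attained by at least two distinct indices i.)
Roots: {-6, 8}

Each tropical root is a break point of the lower envelope of the lines y = a_i + i · x (there are 3 lines, with slopes 0, 1, ..., 2). Only the lines that attain the minimum somewhere contribute to roots; other lines are dominated. Here the surviving (envelope) indices are i = 2, i = 1, i = 0.
Intersections between consecutive envelope lines give the roots: for adjacent envelope indices i < j the intersection is x = (a_i − a_j) / (j − i). Reading off the sorted break points: {-6, 8}.
Verification: at each break x_0, at least two indices attain the minimum of min_i(a_i + i · x_0).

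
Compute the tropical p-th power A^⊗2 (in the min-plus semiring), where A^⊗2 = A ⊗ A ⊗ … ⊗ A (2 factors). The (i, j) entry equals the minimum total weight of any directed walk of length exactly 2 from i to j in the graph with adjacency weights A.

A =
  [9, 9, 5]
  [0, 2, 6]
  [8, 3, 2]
A^⊗2 =
  [9, 8, 7]
  [2, 4, 5]
  [3, 5, 4]

Each entry (A^⊗2)_ij equals the minimum over all length-2 walks i = v_0 → v_1 → … → v_2 = j of Σ_t A[v_t][v_{t+1}]. For example, for (i, j) = (0, 2) we minimise over 3 possible intermediate vertex sequences; the minimum is 7, attained along the walk 0 → 2 → 2.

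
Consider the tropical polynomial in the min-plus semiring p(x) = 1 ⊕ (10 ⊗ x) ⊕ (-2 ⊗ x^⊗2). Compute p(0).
p(0) = -2

A tropical monomial a ⊗ x^⊗i evaluates to a + i · x. Evaluating each term at x = 0:
  Term 0 contributes 1 + 0 · 0 = 1
  Term 1 contributes 10 + 1 · 0 = 10
  Term 2 contributes -2 + 2 · 0 = -2
p(0) = ⊕ of these = min[1, 10, -2] = -2.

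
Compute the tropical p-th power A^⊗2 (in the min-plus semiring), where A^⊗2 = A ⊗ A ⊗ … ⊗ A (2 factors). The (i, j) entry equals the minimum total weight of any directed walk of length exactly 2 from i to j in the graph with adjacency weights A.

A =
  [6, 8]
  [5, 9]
A^⊗2 =
  [12, 14]
  [11, 13]

Each entry (A^⊗2)_ij equals the minimum over all length-2 walks i = v_0 → v_1 → … → v_2 = j of Σ_t A[v_t][v_{t+1}]. For example, for (i, j) = (0, 1) we minimise over 2 possible intermediate vertex sequences; the minimum is 14, attained along the walk 0 → 0 → 1.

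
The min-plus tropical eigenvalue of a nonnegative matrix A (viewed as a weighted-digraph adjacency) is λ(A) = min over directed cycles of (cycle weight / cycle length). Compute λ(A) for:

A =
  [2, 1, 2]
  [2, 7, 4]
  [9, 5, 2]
λ(A) = 3/2

Enumerate directed cycles and compute their means (weight / length). Sample:
  cycle 0 → 0: weight = 2, length = 1, mean = 2/1 ≈ 2.000
  cycle 1 → 1: weight = 7, length = 1, mean = 7/1 ≈ 7.000
  cycle 2 → 2: weight = 2, length = 1, mean = 2/1 ≈ 2.000
  cycle 0 → 1 → 0: weight = 3, length = 2, mean = 3/2 ≈ 1.500
  cycle 0 → 2 → 0: weight = 11, length = 2, mean = 11/2 ≈ 5.500
  cycle 1 → 0 → 1: weight = 3, length = 2, mean = 3/2 ≈ 1.500
Minimum mean = 1.500, attained e.g. along the cycle 0 → 1 → 0 with weight 3 and length 2. So λ(A) = 3/2 = 3/2.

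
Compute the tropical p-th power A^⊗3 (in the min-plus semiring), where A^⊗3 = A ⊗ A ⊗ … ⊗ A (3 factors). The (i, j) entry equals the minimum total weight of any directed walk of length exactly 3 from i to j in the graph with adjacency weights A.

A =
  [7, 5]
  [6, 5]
A^⊗3 =
  [16, 15]
  [16, 15]

Each entry (A^⊗3)_ij equals the minimum over all length-3 walks i = v_0 → v_1 → … → v_3 = j of Σ_t A[v_t][v_{t+1}]. For example, for (i, j) = (0, 1) we minimise over 4 possible intermediate vertex sequences; the minimum is 15, attained along the walk 0 → 1 → 1 → 1.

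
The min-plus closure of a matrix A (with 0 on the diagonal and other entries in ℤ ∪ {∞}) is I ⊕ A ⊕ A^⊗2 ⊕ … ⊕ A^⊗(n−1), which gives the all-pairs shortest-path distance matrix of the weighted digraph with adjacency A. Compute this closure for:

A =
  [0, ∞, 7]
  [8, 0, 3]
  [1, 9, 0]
Closure =
  [0, 16, 7]
  [4, 0, 3]
  [1, 9, 0]

This is the Floyd-Warshall all-pairs shortest-path computation. For each intermediate vertex k = 0, 1, …, 2, update dist[i][j] ← min(dist[i][j], dist[i][k] + dist[k][j]). The final matrix gives, for each (i, j), the minimum total weight of any directed path from i to j (possibly empty when i = j).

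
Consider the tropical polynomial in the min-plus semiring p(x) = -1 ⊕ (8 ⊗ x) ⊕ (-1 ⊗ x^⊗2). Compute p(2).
p(2) = -1

A tropical monomial a ⊗ x^⊗i evaluates to a + i · x. Evaluating each term at x = 2:
  Term 0 contributes -1 + 0 · 2 = -1
  Term 1 contributes 8 + 1 · 2 = 10
  Term 2 contributes -1 + 2 · 2 = 3
p(2) = ⊕ of these = min[-1, 10, 3] = -1.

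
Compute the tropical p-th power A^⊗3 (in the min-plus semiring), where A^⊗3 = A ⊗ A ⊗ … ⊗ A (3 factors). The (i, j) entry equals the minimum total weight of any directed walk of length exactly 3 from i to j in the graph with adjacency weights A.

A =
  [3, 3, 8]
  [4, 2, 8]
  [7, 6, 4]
A^⊗3 =
  [9, 7, 13]
  [8, 6, 12]
  [12, 10, 12]

Each entry (A^⊗3)_ij equals the minimum over all length-3 walks i = v_0 → v_1 → … → v_3 = j of Σ_t A[v_t][v_{t+1}]. For example, for (i, j) = (0, 2) we minimise over 9 possible intermediate vertex sequences; the minimum is 13, attained along the walk 0 → 1 → 1 → 2.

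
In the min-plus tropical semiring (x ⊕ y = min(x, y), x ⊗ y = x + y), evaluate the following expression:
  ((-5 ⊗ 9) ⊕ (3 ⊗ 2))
((-5 ⊗ 9) ⊕ (3 ⊗ 2)) = 4

Expand innermost to outermost. Recall ⊕ takes the minimum of its arguments and ⊗ takes their sum. Working out the expression ((-5 ⊗ 9) ⊕ (3 ⊗ 2)) gives 4.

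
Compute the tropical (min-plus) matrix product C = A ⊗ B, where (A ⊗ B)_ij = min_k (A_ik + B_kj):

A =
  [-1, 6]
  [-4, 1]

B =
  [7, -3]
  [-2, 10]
A ⊗ B =
  [4, -4]
  [-1, -7]

Apply the min-plus product entry-by-entry:
  C[0][0] = min over k of (A[0][0] + B[0][0] = -1 + 7 = 6, A[0][1] + B[1][0] = 6 + -2 = 4) = 4 (attained at k = 1)
  C[0][1] = min over k of (A[0][0] + B[0][1] = -1 + -3 = -4, A[0][1] + B[1][1] = 6 + 10 = 16) = -4 (attained at k = 0)
  C[1][0] = min over k of (A[1][0] + B[0][0] = -4 + 7 = 3, A[1][1] + B[1][0] = 1 + -2 = -1) = -1 (attained at k = 1)
  C[1][1] = min over k of (A[1][0] + B[0][1] = -4 + -3 = -7, A[1][1] + B[1][1] = 1 + 10 = 11) = -7 (attained at k = 0)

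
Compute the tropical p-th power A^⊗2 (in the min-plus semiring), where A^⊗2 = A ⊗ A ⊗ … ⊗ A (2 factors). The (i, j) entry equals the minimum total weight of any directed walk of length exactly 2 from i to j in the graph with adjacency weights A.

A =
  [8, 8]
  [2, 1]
A^⊗2 =
  [10, 9]
  [3, 2]

Each entry (A^⊗2)_ij equals the minimum over all length-2 walks i = v_0 → v_1 → … → v_2 = j of Σ_t A[v_t][v_{t+1}]. For example, for (i, j) = (0, 1) we minimise over 2 possible intermediate vertex sequences; the minimum is 9, attained along the walk 0 → 1 → 1.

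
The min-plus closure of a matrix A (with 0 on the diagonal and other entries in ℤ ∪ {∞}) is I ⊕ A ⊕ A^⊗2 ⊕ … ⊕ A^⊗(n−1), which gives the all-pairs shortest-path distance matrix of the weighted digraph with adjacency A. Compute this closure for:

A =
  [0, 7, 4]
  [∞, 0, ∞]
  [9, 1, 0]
Closure =
  [0, 5, 4]
  [∞, 0, ∞]
  [9, 1, 0]

This is the Floyd-Warshall all-pairs shortest-path computation. For each intermediate vertex k = 0, 1, …, 2, update dist[i][j] ← min(dist[i][j], dist[i][k] + dist[k][j]). The final matrix gives, for each (i, j), the minimum total weight of any directed path from i to j (possibly empty when i = j).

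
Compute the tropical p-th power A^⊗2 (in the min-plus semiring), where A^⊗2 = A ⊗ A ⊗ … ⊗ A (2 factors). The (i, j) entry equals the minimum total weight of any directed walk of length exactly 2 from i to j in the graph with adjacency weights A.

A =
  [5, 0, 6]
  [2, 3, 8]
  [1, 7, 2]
A^⊗2 =
  [2, 3, 8]
  [5, 2, 8]
  [3, 1, 4]

Each entry (A^⊗2)_ij equals the minimum over all length-2 walks i = v_0 → v_1 → … → v_2 = j of Σ_t A[v_t][v_{t+1}]. For example, for (i, j) = (0, 2) we minimise over 3 possible intermediate vertex sequences; the minimum is 8, attained along the walk 0 → 1 → 2.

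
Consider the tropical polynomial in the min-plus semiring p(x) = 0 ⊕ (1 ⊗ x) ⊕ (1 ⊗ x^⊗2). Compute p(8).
p(8) = 0

A tropical monomial a ⊗ x^⊗i evaluates to a + i · x. Evaluating each term at x = 8:
  Term 0 contributes 0 + 0 · 8 = 0
  Term 1 contributes 1 + 1 · 8 = 9
  Term 2 contributes 1 + 2 · 8 = 17
p(8) = ⊕ of these = min[0, 9, 17] = 0.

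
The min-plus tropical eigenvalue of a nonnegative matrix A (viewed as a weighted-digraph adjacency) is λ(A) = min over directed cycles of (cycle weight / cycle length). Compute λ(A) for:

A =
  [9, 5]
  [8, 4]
λ(A) = 4

Enumerate directed cycles and compute their means (weight / length). Sample:
  cycle 0 → 0: weight = 9, length = 1, mean = 9/1 ≈ 9.000
  cycle 1 → 1: weight = 4, length = 1, mean = 4/1 ≈ 4.000
  cycle 0 → 1 → 0: weight = 13, length = 2, mean = 13/2 ≈ 6.500
  cycle 1 → 0 → 1: weight = 13, length = 2, mean = 13/2 ≈ 6.500
Minimum mean = 4.000, attained e.g. along the cycle 1 → 1 with weight 4 and length 1. So λ(A) = 4/1 = 4.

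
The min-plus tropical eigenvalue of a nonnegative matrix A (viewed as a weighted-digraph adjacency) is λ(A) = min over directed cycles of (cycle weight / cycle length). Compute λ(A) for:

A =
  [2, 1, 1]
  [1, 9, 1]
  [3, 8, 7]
λ(A) = 1

Enumerate directed cycles and compute their means (weight / length). Sample:
  cycle 0 → 0: weight = 2, length = 1, mean = 2/1 ≈ 2.000
  cycle 1 → 1: weight = 9, length = 1, mean = 9/1 ≈ 9.000
  cycle 2 → 2: weight = 7, length = 1, mean = 7/1 ≈ 7.000
  cycle 0 → 1 → 0: weight = 2, length = 2, mean = 2/2 ≈ 1.000
  cycle 0 → 2 → 0: weight = 4, length = 2, mean = 4/2 ≈ 2.000
  cycle 1 → 0 → 1: weight = 2, length = 2, mean = 2/2 ≈ 1.000
Minimum mean = 1.000, attained e.g. along the cycle 0 → 1 → 0 with weight 2 and length 2. So λ(A) = 2/2 = 1.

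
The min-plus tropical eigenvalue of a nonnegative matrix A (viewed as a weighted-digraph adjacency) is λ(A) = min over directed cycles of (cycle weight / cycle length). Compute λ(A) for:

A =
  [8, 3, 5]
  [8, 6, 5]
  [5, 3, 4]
λ(A) = 4

Enumerate directed cycles and compute their means (weight / length). Sample:
  cycle 0 → 0: weight = 8, length = 1, mean = 8/1 ≈ 8.000
  cycle 1 → 1: weight = 6, length = 1, mean = 6/1 ≈ 6.000
  cycle 2 → 2: weight = 4, length = 1, mean = 4/1 ≈ 4.000
  cycle 0 → 1 → 0: weight = 11, length = 2, mean = 11/2 ≈ 5.500
  cycle 0 → 2 → 0: weight = 10, length = 2, mean = 10/2 ≈ 5.000
  cycle 1 → 0 → 1: weight = 11, length = 2, mean = 11/2 ≈ 5.500
Minimum mean = 4.000, attained e.g. along the cycle 2 → 2 with weight 4 and length 1. So λ(A) = 4/1 = 4.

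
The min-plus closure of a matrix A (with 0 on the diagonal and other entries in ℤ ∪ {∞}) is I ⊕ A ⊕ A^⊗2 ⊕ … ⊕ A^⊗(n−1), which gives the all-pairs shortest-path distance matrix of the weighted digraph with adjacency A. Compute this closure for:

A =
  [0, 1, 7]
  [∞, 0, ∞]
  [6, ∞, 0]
Closure =
  [0, 1, 7]
  [∞, 0, ∞]
  [6, 7, 0]

This is the Floyd-Warshall all-pairs shortest-path computation. For each intermediate vertex k = 0, 1, …, 2, update dist[i][j] ← min(dist[i][j], dist[i][k] + dist[k][j]). The final matrix gives, for each (i, j), the minimum total weight of any directed path from i to j (possibly empty when i = j).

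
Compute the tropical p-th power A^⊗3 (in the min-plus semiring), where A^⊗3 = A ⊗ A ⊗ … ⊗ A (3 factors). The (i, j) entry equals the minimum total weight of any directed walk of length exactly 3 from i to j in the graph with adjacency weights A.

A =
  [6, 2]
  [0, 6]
A^⊗3 =
  [8, 4]
  [2, 8]

Each entry (A^⊗3)_ij equals the minimum over all length-3 walks i = v_0 → v_1 → … → v_3 = j of Σ_t A[v_t][v_{t+1}]. For example, for (i, j) = (0, 1) we minimise over 4 possible intermediate vertex sequences; the minimum is 4, attained along the walk 0 → 1 → 0 → 1.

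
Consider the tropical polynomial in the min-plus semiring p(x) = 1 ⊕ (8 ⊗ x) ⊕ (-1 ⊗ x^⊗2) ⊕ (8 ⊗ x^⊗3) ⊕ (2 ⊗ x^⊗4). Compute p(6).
p(6) = 1

A tropical monomial a ⊗ x^⊗i evaluates to a + i · x. Evaluating each term at x = 6:
  Term 0 contributes 1 + 0 · 6 = 1
  Term 1 contributes 8 + 1 · 6 = 14
  Term 2 contributes -1 + 2 · 6 = 11
  Term 3 contributes 8 + 3 · 6 = 26
  Term 4 contributes 2 + 4 · 6 = 26
p(6) = ⊕ of these = min[1, 14, 11, 26, 26] = 1.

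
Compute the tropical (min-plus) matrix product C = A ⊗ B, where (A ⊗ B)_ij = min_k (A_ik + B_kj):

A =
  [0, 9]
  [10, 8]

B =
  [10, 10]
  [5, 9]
A ⊗ B =
  [10, 10]
  [13, 17]

Apply the min-plus product entry-by-entry:
  C[0][0] = min over k of (A[0][0] + B[0][0] = 0 + 10 = 10, A[0][1] + B[1][0] = 9 + 5 = 14) = 10 (attained at k = 0)
  C[0][1] = min over k of (A[0][0] + B[0][1] = 0 + 10 = 10, A[0][1] + B[1][1] = 9 + 9 = 18) = 10 (attained at k = 0)
  C[1][0] = min over k of (A[1][0] + B[0][0] = 10 + 10 = 20, A[1][1] + B[1][0] = 8 + 5 = 13) = 13 (attained at k = 1)
  C[1][1] = min over k of (A[1][0] + B[0][1] = 10 + 10 = 20, A[1][1] + B[1][1] = 8 + 9 = 17) = 17 (attained at k = 1)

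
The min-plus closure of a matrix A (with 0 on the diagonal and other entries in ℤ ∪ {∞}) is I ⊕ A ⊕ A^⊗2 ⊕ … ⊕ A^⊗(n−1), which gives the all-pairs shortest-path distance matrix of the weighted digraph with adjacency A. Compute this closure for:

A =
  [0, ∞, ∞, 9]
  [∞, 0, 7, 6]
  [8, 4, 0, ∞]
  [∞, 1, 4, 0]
Closure =
  [0, 10, 13, 9]
  [15, 0, 7, 6]
  [8, 4, 0, 10]
  [12, 1, 4, 0]

This is the Floyd-Warshall all-pairs shortest-path computation. For each intermediate vertex k = 0, 1, …, 3, update dist[i][j] ← min(dist[i][j], dist[i][k] + dist[k][j]). The final matrix gives, for each (i, j), the minimum total weight of any directed path from i to j (possibly empty when i = j).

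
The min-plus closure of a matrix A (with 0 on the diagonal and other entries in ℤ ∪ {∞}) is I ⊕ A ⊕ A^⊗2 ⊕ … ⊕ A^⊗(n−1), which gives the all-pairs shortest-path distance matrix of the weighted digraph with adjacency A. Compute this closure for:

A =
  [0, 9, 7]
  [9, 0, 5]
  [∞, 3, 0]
Closure =
  [0, 9, 7]
  [9, 0, 5]
  [12, 3, 0]

This is the Floyd-Warshall all-pairs shortest-path computation. For each intermediate vertex k = 0, 1, …, 2, update dist[i][j] ← min(dist[i][j], dist[i][k] + dist[k][j]). The final matrix gives, for each (i, j), the minimum total weight of any directed path from i to j (possibly empty when i = j).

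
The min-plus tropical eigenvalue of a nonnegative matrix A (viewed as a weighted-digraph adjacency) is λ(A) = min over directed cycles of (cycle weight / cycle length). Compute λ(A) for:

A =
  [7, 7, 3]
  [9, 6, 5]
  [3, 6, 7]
λ(A) = 3

Enumerate directed cycles and compute their means (weight / length). Sample:
  cycle 0 → 0: weight = 7, length = 1, mean = 7/1 ≈ 7.000
  cycle 1 → 1: weight = 6, length = 1, mean = 6/1 ≈ 6.000
  cycle 2 → 2: weight = 7, length = 1, mean = 7/1 ≈ 7.000
  cycle 0 → 1 → 0: weight = 16, length = 2, mean = 16/2 ≈ 8.000
  cycle 0 → 2 → 0: weight = 6, length = 2, mean = 6/2 ≈ 3.000
  cycle 1 → 0 → 1: weight = 16, length = 2, mean = 16/2 ≈ 8.000
Minimum mean = 3.000, attained e.g. along the cycle 0 → 2 → 0 with weight 6 and length 2. So λ(A) = 6/2 = 3.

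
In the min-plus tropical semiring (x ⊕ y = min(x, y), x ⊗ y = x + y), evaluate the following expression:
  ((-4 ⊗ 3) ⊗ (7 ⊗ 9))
((-4 ⊗ 3) ⊗ (7 ⊗ 9)) = 15

Expand innermost to outermost. Recall ⊕ takes the minimum of its arguments and ⊗ takes their sum. Working out the expression ((-4 ⊗ 3) ⊗ (7 ⊗ 9)) gives 15.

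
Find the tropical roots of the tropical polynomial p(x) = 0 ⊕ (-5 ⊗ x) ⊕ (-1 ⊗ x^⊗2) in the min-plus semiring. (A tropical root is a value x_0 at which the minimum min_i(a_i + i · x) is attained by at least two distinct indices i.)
Roots: {-4, 5}

Each tropical root is a break point of the lower envelope of the lines y = a_i + i · x (there are 3 lines, with slopes 0, 1, ..., 2). Only the lines that attain the minimum somewhere contribute to roots; other lines are dominated. Here the surviving (envelope) indices are i = 2, i = 1, i = 0.
Intersections between consecutive envelope lines give the roots: for adjacent envelope indices i < j the intersection is x = (a_i − a_j) / (j − i). Reading off the sorted break points: {-4, 5}.
Verification: at each break x_0, at least two indices attain the minimum of min_i(a_i + i · x_0).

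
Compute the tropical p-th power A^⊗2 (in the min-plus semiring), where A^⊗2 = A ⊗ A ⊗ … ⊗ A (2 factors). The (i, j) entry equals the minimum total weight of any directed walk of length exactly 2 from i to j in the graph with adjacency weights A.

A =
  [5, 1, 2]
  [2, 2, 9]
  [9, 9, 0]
A^⊗2 =
  [3, 3, 2]
  [4, 3, 4]
  [9, 9, 0]

Each entry (A^⊗2)_ij equals the minimum over all length-2 walks i = v_0 → v_1 → … → v_2 = j of Σ_t A[v_t][v_{t+1}]. For example, for (i, j) = (0, 2) we minimise over 3 possible intermediate vertex sequences; the minimum is 2, attained along the walk 0 → 2 → 2.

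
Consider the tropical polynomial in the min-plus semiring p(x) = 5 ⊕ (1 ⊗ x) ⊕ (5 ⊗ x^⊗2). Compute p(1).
p(1) = 2

A tropical monomial a ⊗ x^⊗i evaluates to a + i · x. Evaluating each term at x = 1:
  Term 0 contributes 5 + 0 · 1 = 5
  Term 1 contributes 1 + 1 · 1 = 2
  Term 2 contributes 5 + 2 · 1 = 7
p(1) = ⊕ of these = min[5, 2, 7] = 2.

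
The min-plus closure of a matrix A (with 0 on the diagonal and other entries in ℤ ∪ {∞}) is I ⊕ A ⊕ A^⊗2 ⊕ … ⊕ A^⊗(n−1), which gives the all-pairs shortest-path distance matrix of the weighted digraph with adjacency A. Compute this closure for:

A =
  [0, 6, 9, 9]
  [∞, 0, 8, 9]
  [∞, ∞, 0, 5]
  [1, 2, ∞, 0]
Closure =
  [0, 6, 9, 9]
  [10, 0, 8, 9]
  [6, 7, 0, 5]
  [1, 2, 10, 0]

This is the Floyd-Warshall all-pairs shortest-path computation. For each intermediate vertex k = 0, 1, …, 3, update dist[i][j] ← min(dist[i][j], dist[i][k] + dist[k][j]). The final matrix gives, for each (i, j), the minimum total weight of any directed path from i to j (possibly empty when i = j).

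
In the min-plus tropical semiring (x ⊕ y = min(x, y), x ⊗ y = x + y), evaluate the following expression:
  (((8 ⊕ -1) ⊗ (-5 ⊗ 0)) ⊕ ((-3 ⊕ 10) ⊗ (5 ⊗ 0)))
(((8 ⊕ -1) ⊗ (-5 ⊗ 0)) ⊕ ((-3 ⊕ 10) ⊗ (5 ⊗ 0))) = -6

Expand innermost to outermost. Recall ⊕ takes the minimum of its arguments and ⊗ takes their sum. Working out the expression (((8 ⊕ -1) ⊗ (-5 ⊗ 0)) ⊕ ((-3 ⊕ 10) ⊗ (5 ⊗ 0))) gives -6.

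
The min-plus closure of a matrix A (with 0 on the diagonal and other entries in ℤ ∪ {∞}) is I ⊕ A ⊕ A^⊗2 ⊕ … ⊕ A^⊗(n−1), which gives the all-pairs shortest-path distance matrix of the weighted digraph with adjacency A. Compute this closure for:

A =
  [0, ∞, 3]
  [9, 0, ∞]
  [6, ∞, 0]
Closure =
  [0, ∞, 3]
  [9, 0, 12]
  [6, ∞, 0]

This is the Floyd-Warshall all-pairs shortest-path computation. For each intermediate vertex k = 0, 1, …, 2, update dist[i][j] ← min(dist[i][j], dist[i][k] + dist[k][j]). The final matrix gives, for each (i, j), the minimum total weight of any directed path from i to j (possibly empty when i = j).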